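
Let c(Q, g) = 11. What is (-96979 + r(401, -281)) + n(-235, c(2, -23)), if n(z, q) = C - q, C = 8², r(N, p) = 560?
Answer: -96366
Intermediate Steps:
C = 64
n(z, q) = 64 - q
(-96979 + r(401, -281)) + n(-235, c(2, -23)) = (-96979 + 560) + (64 - 1*11) = -96419 + (64 - 11) = -96419 + 53 = -96366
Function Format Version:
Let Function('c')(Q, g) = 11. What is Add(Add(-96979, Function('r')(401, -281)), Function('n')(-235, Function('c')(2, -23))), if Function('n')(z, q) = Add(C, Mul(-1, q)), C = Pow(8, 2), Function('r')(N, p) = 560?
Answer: -96366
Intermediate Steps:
C = 64
Function('n')(z, q) = Add(64, Mul(-1, q))
Add(Add(-96979, Function('r')(401, -281)), Function('n')(-235, Function('c')(2, -23))) = Add(Add(-96979, 560), Add(64, Mul(-1, 11))) = Add(-96419, Add(64, -11)) = Add(-96419, 53) = -96366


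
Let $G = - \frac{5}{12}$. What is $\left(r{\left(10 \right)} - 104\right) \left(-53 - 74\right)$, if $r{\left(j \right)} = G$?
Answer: $\frac{159131}{12} \approx 13261.0$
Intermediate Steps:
$G = - \frac{5}{12}$ ($G = \left(-5\right) \frac{1}{12} = - \frac{5}{12} \approx -0.41667$)
$r{\left(j \right)} = - \frac{5}{12}$
$\left(r{\left(10 \right)} - 104\right) \left(-53 - 74\right) = \left(- \frac{5}{12} - 104\right) \left(-53 - 74\right) = - \frac{1253 \left(-53 - 74\right)}{12} = \left(- \frac{1253}{12}\right) \left(-127\right) = \frac{159131}{12}$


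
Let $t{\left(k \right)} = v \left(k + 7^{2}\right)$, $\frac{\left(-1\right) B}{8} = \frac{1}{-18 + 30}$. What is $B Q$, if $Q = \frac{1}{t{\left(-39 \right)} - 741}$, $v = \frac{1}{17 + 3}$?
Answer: $\frac{4}{4443} \approx 0.00090029$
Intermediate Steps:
$v = \frac{1}{20} \approx 0.05$
$B = - \frac{2}{3}$ ($B = - \frac{8}{-18 + 30} = - \frac{8}{12} = \left(-8\right) \frac{1}{12} = - \frac{2}{3} \approx -0.66667$)
$t{\left(k \right)} = \frac{49}{20} + \frac{k}{20}$ ($t{\left(k \right)} = \frac{k + 7^{2}}{20} = \frac{k + 49}{20} = \frac{49 + k}{20} = \frac{49}{20} + \frac{k}{20}$)
$Q = - \frac{2}{1481}$ ($Q = \frac{1}{\left(\frac{49}{20} + \frac{1}{20} \left(-39\right)\right) - 741} = \frac{1}{\left(\frac{49}{20} - \frac{39}{20}\right) - 741} = \frac{1}{\frac{1}{2} - 741} = \frac{1}{- \frac{1481}{2}} = - \frac{2}{1481} \approx -0.0013504$)
$B Q = \left(- \frac{2}{3}\right) \left(- \frac{2}{1481}\right) = \frac{4}{4443}$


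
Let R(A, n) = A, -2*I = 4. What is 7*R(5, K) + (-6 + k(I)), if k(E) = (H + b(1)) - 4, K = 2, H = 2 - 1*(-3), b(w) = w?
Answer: 31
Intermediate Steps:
H = 5 (H = 2 + 3 = 5)
I = -2 (I = -½*4 = -2)
k(E) = 2 (k(E) = (5 + 1) - 4 = 6 - 4 = 2)
7*R(5, K) + (-6 + k(I)) = 7*5 + (-6 + 2) = 35 - 4 = 31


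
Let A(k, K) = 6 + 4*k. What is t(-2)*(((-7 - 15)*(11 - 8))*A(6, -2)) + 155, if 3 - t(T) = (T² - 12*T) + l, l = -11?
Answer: 27875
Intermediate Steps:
t(T) = 14 - T² + 12*T (t(T) = 3 - ((T² - 12*T) - 11) = 3 - (-11 + T² - 12*T) = 3 + (11 - T² + 12*T) = 14 - T² + 12*T)
t(-2)*(((-7 - 15)*(11 - 8))*A(6, -2)) + 155 = (14 - 1*(-2)² + 12*(-2))*(((-7 - 15)*(11 - 8))*(6 + 4*6)) + 155 = (14 - 1*4 - 24)*((-22*3)*(6 + 24)) + 155 = (14 - 4 - 24)*(-66*30) + 155 = -14*(-1980) + 155 = 27720 + 155 = 27875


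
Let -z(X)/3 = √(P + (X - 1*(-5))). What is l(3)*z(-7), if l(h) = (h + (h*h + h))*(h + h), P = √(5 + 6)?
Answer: -270*√(-2 + √11) ≈ -309.81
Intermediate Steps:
P = √11 ≈ 3.3166
z(X) = -3*√(5 + X + √11) (z(X) = -3*√(√11 + (X - 1*(-5))) = -3*√(√11 + (X + 5)) = -3*√(√11 + (5 + X)) = -3*√(5 + X + √11))
l(h) = 2*h*(h² + 2*h) (l(h) = (h + (h² + h))*(2*h) = (h + (h + h²))*(2*h) = (h² + 2*h)*(2*h) = 2*h*(h² + 2*h))
l(3)*z(-7) = (2*3²*(2 + 3))*(-3*√(5 - 7 + √11)) = (2*9*5)*(-3*√(-2 + √11)) = 90*(-3*√(-2 + √11)) = -270*√(-2 + √11)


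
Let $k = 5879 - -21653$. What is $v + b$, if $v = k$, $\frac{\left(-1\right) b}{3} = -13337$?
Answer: $67543$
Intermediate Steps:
$b = 40011$ ($b = \left(-3\right) \left(-13337\right) = 40011$)
$k = 27532$ ($k = 5879 + 21653 = 27532$)
$v = 27532$
$v + b = 27532 + 40011 = 67543$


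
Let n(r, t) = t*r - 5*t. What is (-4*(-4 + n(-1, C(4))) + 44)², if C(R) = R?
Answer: 24336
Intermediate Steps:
n(r, t) = -5*t + r*t (n(r, t) = r*t - 5*t = -5*t + r*t)
(-4*(-4 + n(-1, C(4))) + 44)² = (-4*(-4 + 4*(-5 - 1)) + 44)² = (-4*(-4 + 4*(-6)) + 44)² = (-4*(-4 - 24) + 44)² = (-4*(-28) + 44)² = (112 + 44)² = 156² = 24336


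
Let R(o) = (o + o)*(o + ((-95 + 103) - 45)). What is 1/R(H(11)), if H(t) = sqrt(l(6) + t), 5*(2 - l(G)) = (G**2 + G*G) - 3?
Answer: -5/13698 + 185*I*sqrt(5)/27396 ≈ -0.00036502 + 0.0151*I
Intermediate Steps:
l(G) = 13/5 - 2*G**2/5 (l(G) = 2 - ((G**2 + G*G) - 3)/5 = 2 - ((G**2 + G**2) - 3)/5 = 2 - (2*G**2 - 3)/5 = 2 - (-3 + 2*G**2)/5 = 2 + (3/5 - 2*G**2/5) = 13/5 - 2*G**2/5)
H(t) = sqrt(-59/5 + t) (H(t) = sqrt((13/5 - 2/5*6**2) + t) = sqrt((13/5 - 2/5*36) + t) = sqrt((13/5 - 72/5) + t) = sqrt(-59/5 + t))
R(o) = 2*o*(-37 + o) (R(o) = (2*o)*(o + (8 - 45)) = (2*o)*(o - 37) = (2*o)*(-37 + o) = 2*o*(-37 + o))
1/R(H(11)) = 1/(2*(sqrt(-295 + 25*11)/5)*(-37 + sqrt(-295 + 25*11)/5)) = 1/(2*(sqrt(-295 + 275)/5)*(-37 + sqrt(-295 + 275)/5)) = 1/(2*(sqrt(-20)/5)*(-37 + sqrt(-20)/5)) = 1/(2*((2*I*sqrt(5))/5)*(-37 + (2*I*sqrt(5))/5)) = 1/(2*(2*I*sqrt(5)/5)*(-37 + 2*I*sqrt(5)/5)) = 1/(4*I*sqrt(5)*(-37 + 2*I*sqrt(5)/5)/5) = -I*sqrt(5)/(4*(-37 + 2*I*sqrt(5)/5))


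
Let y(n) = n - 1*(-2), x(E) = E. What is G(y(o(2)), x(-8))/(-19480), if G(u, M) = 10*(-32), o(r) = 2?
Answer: 8/487 ≈ 0.016427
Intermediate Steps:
y(n) = 2 + n (y(n) = n + 2 = 2 + n)
G(u, M) = -320
G(y(o(2)), x(-8))/(-19480) = -320/(-19480) = -320*(-1/19480) = 8/487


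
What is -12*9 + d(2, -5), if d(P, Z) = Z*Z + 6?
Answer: -77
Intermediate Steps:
d(P, Z) = 6 + Z**2 (d(P, Z) = Z**2 + 6 = 6 + Z**2)
-12*9 + d(2, -5) = -12*9 + (6 + (-5)**2) = -108 + (6 + 25) = -108 + 31 = -77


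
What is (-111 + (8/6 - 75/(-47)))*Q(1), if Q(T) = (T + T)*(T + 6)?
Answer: -213332/141 ≈ -1513.0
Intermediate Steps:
Q(T) = 2*T*(6 + T) (Q(T) = (2*T)*(6 + T) = 2*T*(6 + T))
(-111 + (8/6 - 75/(-47)))*Q(1) = (-111 + (8/6 - 75/(-47)))*(2*1*(6 + 1)) = (-111 + (8*(⅙) - 75*(-1/47)))*(2*1*7) = (-111 + (4/3 + 75/47))*14 = (-111 + 413/141)*14 = -15238/141*14 = -213332/141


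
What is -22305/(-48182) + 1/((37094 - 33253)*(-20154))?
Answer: 431665942897/932460391887 ≈ 0.46293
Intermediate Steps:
-22305/(-48182) + 1/((37094 - 33253)*(-20154)) = -22305*(-1/48182) - 1/20154/3841 = 22305/48182 + (1/3841)*(-1/20154) = 22305/48182 - 1/77411514 = 431665942897/932460391887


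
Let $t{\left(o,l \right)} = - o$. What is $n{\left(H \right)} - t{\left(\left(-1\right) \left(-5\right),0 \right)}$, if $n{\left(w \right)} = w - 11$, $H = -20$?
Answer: $-26$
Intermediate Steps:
$n{\left(w \right)} = -11 + w$
$n{\left(H \right)} - t{\left(\left(-1\right) \left(-5\right),0 \right)} = \left(-11 - 20\right) - - \left(-1\right) \left(-5\right) = -31 - \left(-1\right) 5 = -31 - -5 = -31 + 5 = -26$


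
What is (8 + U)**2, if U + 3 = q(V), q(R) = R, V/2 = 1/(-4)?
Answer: 81/4 ≈ 20.250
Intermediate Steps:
V = -1/2 (V = 2/(-4) = 2*(-1/4) = -1/2 ≈ -0.50000)
U = -7/2 (U = -3 - 1/2 = -7/2 ≈ -3.5000)
(8 + U)**2 = (8 - 7/2)**2 = (9/2)**2 = 81/4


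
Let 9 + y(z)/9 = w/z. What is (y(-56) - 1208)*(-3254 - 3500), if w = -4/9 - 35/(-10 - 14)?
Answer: 1950369465/224 ≈ 8.7070e+6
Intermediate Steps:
w = 73/72 (w = -4*⅑ - 35/(-24) = -4/9 - 35*(-1/24) = -4/9 + 35/24 = 73/72 ≈ 1.0139)
y(z) = -81 + 73/(8*z) (y(z) = -81 + 9*(73/(72*z)) = -81 + 73/(8*z))
(y(-56) - 1208)*(-3254 - 3500) = ((-81 + (73/8)/(-56)) - 1208)*(-3254 - 3500) = ((-81 + (73/8)*(-1/56)) - 1208)*(-6754) = ((-81 - 73/448) - 1208)*(-6754) = (-36361/448 - 1208)*(-6754) = -577545/448*(-6754) = 1950369465/224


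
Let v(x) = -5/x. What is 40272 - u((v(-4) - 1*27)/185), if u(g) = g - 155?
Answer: 29916083/740 ≈ 40427.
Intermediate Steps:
u(g) = -155 + g
40272 - u((v(-4) - 1*27)/185) = 40272 - (-155 + (-5/(-4) - 1*27)/185) = 40272 - (-155 + (-5*(-¼) - 27)*(1/185)) = 40272 - (-155 + (5/4 - 27)*(1/185)) = 40272 - (-155 - 103/4*1/185) = 40272 - (-155 - 103/740) = 40272 - 1*(-114803/740) = 40272 + 114803/740 = 29916083/740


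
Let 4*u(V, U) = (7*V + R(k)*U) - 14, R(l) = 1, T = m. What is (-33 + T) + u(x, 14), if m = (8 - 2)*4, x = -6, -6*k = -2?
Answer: -39/2 ≈ -19.500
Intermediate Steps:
k = 1/3 (k = -1/6*(-2) = 1/3 ≈ 0.33333)
m = 24 (m = 6*4 = 24)
T = 24
u(V, U) = -7/2 + U/4 + 7*V/4 (u(V, U) = ((7*V + 1*U) - 14)/4 = ((7*V + U) - 14)/4 = ((U + 7*V) - 14)/4 = (-14 + U + 7*V)/4 = -7/2 + U/4 + 7*V/4)
(-33 + T) + u(x, 14) = (-33 + 24) + (-7/2 + (1/4)*14 + (7/4)*(-6)) = -9 + (-7/2 + 7/2 - 21/2) = -9 - 21/2 = -39/2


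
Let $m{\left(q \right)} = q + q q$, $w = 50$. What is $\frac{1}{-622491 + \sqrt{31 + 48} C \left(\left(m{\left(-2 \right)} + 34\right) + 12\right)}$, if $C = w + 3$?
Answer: $- \frac{207497}{128994587379} - \frac{848 \sqrt{79}}{128994587379} \approx -1.667 \cdot 10^{-6}$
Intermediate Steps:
$C = 53$ ($C = 50 + 3 = 53$)
$m{\left(q \right)} = q + q^{2}$
$\frac{1}{-622491 + \sqrt{31 + 48} C \left(\left(m{\left(-2 \right)} + 34\right) + 12\right)} = \frac{1}{-622491 + \sqrt{31 + 48} \cdot 53 \left(\left(- 2 \left(1 - 2\right) + 34\right) + 12\right)} = \frac{1}{-622491 + \sqrt{79} \cdot 53 \left(\left(\left(-2\right) \left(-1\right) + 34\right) + 12\right)} = \frac{1}{-622491 + 53 \sqrt{79} \left(\left(2 + 34\right) + 12\right)} = \frac{1}{-622491 + 53 \sqrt{79} \left(36 + 12\right)} = \frac{1}{-622491 + 53 \sqrt{79} \cdot 48} = \frac{1}{-622491 + 2544 \sqrt{79}}$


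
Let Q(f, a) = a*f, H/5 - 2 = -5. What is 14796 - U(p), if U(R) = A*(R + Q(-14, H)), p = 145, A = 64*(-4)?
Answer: 105676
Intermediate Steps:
H = -15 (H = 10 + 5*(-5) = 10 - 25 = -15)
A = -256
U(R) = -53760 - 256*R (U(R) = -256*(R - 15*(-14)) = -256*(R + 210) = -256*(210 + R) = -53760 - 256*R)
14796 - U(p) = 14796 - (-53760 - 256*145) = 14796 - (-53760 - 37120) = 14796 - 1*(-90880) = 14796 + 90880 = 105676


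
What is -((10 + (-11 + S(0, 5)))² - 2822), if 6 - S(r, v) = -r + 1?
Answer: 2806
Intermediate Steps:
S(r, v) = 5 + r (S(r, v) = 6 - (-r + 1) = 6 - (1 - r) = 6 + (-1 + r) = 5 + r)
-((10 + (-11 + S(0, 5)))² - 2822) = -((10 + (-11 + (5 + 0)))² - 2822) = -((10 + (-11 + 5))² - 2822) = -((10 - 6)² - 2822) = -(4² - 2822) = -(16 - 2822) = -1*(-2806) = 2806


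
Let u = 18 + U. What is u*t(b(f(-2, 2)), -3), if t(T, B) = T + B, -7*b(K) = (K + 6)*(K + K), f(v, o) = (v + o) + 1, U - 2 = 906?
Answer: -4630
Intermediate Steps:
U = 908 (U = 2 + 906 = 908)
f(v, o) = 1 + o + v (f(v, o) = (o + v) + 1 = 1 + o + v)
b(K) = -2*K*(6 + K)/7 (b(K) = -(K + 6)*(K + K)/7 = -(6 + K)*2*K/7 = -2*K*(6 + K)/7)
t(T, B) = B + T
u = 926 (u = 18 + 908 = 926)
u*t(b(f(-2, 2)), -3) = 926*(-3 - 2*(1 + 2 - 2)*(6 + (1 + 2 - 2))/7) = 926*(-3 - 2/7*1*(6 + 1)) = 926*(-3 - 2/7*1*7) = 926*(-3 - 2) = 926*(-5) = -4630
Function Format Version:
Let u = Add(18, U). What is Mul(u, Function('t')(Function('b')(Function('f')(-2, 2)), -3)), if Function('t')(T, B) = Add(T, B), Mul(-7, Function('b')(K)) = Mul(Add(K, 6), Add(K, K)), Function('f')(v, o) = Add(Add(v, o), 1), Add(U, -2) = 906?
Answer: -4630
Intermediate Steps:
U = 908 (U = Add(2, 906) = 908)
Function('f')(v, o) = Add(1, o, v) (Function('f')(v, o) = Add(Add(o, v), 1) = Add(1, o, v))
Function('b')(K) = Mul(Rational(-2, 7), K, Add(6, K)) (Function('b')(K) = Mul(Rational(-1, 7), Mul(Add(K, 6), Add(K, K))) = Mul(Rational(-1, 7), Mul(Add(6, K), Mul(2, K))) = Mul(Rational(-1, 7), Mul(2, K, Add(6, K))) = Mul(Rational(-2, 7), K, Add(6, K)))
Function('t')(T, B) = Add(B, T)
u = 926 (u = Add(18, 908) = 926)
Mul(u, Function('t')(Function('b')(Function('f')(-2, 2)), -3)) = Mul(926, Add(-3, Mul(Rational(-2, 7), Add(1, 2, -2), Add(6, Add(1, 2, -2))))) = Mul(926, Add(-3, Mul(Rational(-2, 7), 1, Add(6, 1)))) = Mul(926, Add(-3, Mul(Rational(-2, 7), 1, 7))) = Mul(926, Add(-3, -2)) = Mul(926, -5) = -4630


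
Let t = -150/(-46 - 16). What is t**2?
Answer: 5625/961 ≈ 5.8533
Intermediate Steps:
t = 75/31 (t = -150/(-62) = -150*(-1/62) = 75/31 ≈ 2.4194)
t**2 = (75/31)**2 = 5625/961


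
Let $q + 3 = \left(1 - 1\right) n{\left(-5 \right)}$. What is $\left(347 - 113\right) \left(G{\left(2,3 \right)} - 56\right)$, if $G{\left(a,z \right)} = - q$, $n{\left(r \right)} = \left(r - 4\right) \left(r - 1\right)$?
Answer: $-12402$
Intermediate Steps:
$n{\left(r \right)} = \left(-1 + r\right) \left(-4 + r\right)$ ($n{\left(r \right)} = \left(-4 + r\right) \left(-1 + r\right) = \left(-1 + r\right) \left(-4 + r\right)$)
$q = -3$ ($q = -3 + \left(1 - 1\right) \left(4 + \left(-5\right)^{2} - -25\right) = -3 + 0 \left(4 + 25 + 25\right) = -3 + 0 \cdot 54 = -3 + 0 = -3$)
$G{\left(a,z \right)} = 3$ ($G{\left(a,z \right)} = \left(-1\right) \left(-3\right) = 3$)
$\left(347 - 113\right) \left(G{\left(2,3 \right)} - 56\right) = \left(347 - 113\right) \left(3 - 56\right) = 234 \left(-53\right) = -12402$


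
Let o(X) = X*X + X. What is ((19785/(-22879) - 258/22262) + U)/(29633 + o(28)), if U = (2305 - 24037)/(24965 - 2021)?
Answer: -887917163951/14824330452855160 ≈ -5.9896e-5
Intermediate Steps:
o(X) = X + X**2 (o(X) = X**2 + X = X + X**2)
U = -1811/1912 (U = -21732/22944 = -21732*1/22944 = -1811/1912 ≈ -0.94718)
((19785/(-22879) - 258/22262) + U)/(29633 + o(28)) = ((19785/(-22879) - 258/22262) - 1811/1912)/(29633 + 28*(1 + 28)) = ((19785*(-1/22879) - 258*1/22262) - 1811/1912)/(29633 + 28*29) = ((-19785/22879 - 129/11131) - 1811/1912)/(29633 + 812) = (-223178226/254666149 - 1811/1912)/30445 = -887917163951/486921676888*1/30445 = -887917163951/14824330452855160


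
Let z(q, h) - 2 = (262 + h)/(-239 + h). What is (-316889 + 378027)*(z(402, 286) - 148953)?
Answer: -427975109562/47 ≈ -9.1059e+9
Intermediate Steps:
z(q, h) = 2 + (262 + h)/(-239 + h)
(-316889 + 378027)*(z(402, 286) - 148953) = (-316889 + 378027)*(3*(-72 + 286)/(-239 + 286) - 148953) = 61138*(3*214/47 - 148953) = 61138*(3*(1/47)*214 - 148953) = 61138*(642/47 - 148953) = 61138*(-7000149/47) = -427975109562/47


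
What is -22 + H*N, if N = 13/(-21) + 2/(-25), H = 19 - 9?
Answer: -3044/105 ≈ -28.990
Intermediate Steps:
H = 10
N = -367/525 (N = 13*(-1/21) + 2*(-1/25) = -13/21 - 2/25 = -367/525 ≈ -0.69905)
-22 + H*N = -22 + 10*(-367/525) = -22 - 734/105 = -3044/105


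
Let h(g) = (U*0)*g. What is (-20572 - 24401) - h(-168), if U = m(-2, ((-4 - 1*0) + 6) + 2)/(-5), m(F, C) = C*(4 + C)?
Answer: -44973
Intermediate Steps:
U = -32/5 (U = ((((-4 - 1*0) + 6) + 2)*(4 + (((-4 - 1*0) + 6) + 2)))/(-5) = ((((-4 + 0) + 6) + 2)*(4 + (((-4 + 0) + 6) + 2)))*(-⅕) = (((-4 + 6) + 2)*(4 + ((-4 + 6) + 2)))*(-⅕) = ((2 + 2)*(4 + (2 + 2)))*(-⅕) = (4*(4 + 4))*(-⅕) = (4*8)*(-⅕) = 32*(-⅕) = -32/5 ≈ -6.4000)
h(g) = 0 (h(g) = (-32/5*0)*g = 0*g = 0)
(-20572 - 24401) - h(-168) = (-20572 - 24401) - 1*0 = -44973 + 0 = -44973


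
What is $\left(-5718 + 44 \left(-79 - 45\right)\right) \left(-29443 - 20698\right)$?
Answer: $560275534$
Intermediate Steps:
$\left(-5718 + 44 \left(-79 - 45\right)\right) \left(-29443 - 20698\right) = \left(-5718 + 44 \left(-124\right)\right) \left(-29443 + \left(-21618 + 920\right)\right) = \left(-5718 - 5456\right) \left(-29443 - 20698\right) = \left(-11174\right) \left(-50141\right) = 560275534$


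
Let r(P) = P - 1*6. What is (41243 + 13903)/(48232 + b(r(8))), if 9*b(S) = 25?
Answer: 496314/434113 ≈ 1.1433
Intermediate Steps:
r(P) = -6 + P (r(P) = P - 6 = -6 + P)
b(S) = 25/9 (b(S) = (1/9)*25 = 25/9)
(41243 + 13903)/(48232 + b(r(8))) = (41243 + 13903)/(48232 + 25/9) = 55146/(434113/9) = 55146*(9/434113) = 496314/434113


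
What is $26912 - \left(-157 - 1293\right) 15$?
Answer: $48662$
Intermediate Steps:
$26912 - \left(-157 - 1293\right) 15 = 26912 - \left(-1450\right) 15 = 26912 - -21750 = 26912 + 21750 = 48662$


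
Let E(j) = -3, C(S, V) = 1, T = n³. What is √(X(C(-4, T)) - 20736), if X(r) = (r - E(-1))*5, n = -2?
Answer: 2*I*√5179 ≈ 143.93*I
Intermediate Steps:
T = -8 (T = (-2)³ = -8)
X(r) = 15 + 5*r (X(r) = (r - 1*(-3))*5 = (r + 3)*5 = (3 + r)*5 = 15 + 5*r)
√(X(C(-4, T)) - 20736) = √((15 + 5*1) - 20736) = √((15 + 5) - 20736) = √(20 - 20736) = √(-20716) = 2*I*√5179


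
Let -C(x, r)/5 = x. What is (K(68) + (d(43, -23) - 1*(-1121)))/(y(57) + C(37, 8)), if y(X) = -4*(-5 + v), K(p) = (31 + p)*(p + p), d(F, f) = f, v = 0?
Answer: -4854/55 ≈ -88.255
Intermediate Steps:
C(x, r) = -5*x
K(p) = 2*p*(31 + p) (K(p) = (31 + p)*(2*p) = 2*p*(31 + p))
y(X) = 20 (y(X) = -4*(-5 + 0) = -4*(-5) = 20)
(K(68) + (d(43, -23) - 1*(-1121)))/(y(57) + C(37, 8)) = (2*68*(31 + 68) + (-23 - 1*(-1121)))/(20 - 5*37) = (2*68*99 + (-23 + 1121))/(20 - 185) = (13464 + 1098)/(-165) = 14562*(-1/165) = -4854/55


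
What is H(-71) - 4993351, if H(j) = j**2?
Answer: -4988310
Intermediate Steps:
H(-71) - 4993351 = (-71)**2 - 4993351 = 5041 - 4993351 = -4988310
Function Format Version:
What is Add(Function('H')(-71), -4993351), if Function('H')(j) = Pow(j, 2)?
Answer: -4988310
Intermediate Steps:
Add(Function('H')(-71), -4993351) = Add(Pow(-71, 2), -4993351) = Add(5041, -4993351) = -4988310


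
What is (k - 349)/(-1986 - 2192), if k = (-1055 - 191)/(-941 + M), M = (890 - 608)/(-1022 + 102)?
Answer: 150544189/1809078178 ≈ 0.083216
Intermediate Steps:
M = -141/460 (M = 282/(-920) = 282*(-1/920) = -141/460 ≈ -0.30652)
k = 573160/433001 (k = (-1055 - 191)/(-941 - 141/460) = -1246/(-433001/460) = -1246*(-460/433001) = 573160/433001 ≈ 1.3237)
(k - 349)/(-1986 - 2192) = (573160/433001 - 349)/(-1986 - 2192) = -150544189/433001/(-4178) = -150544189/433001*(-1/4178) = 150544189/1809078178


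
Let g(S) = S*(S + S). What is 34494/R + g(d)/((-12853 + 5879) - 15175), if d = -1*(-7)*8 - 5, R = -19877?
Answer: -96378640/48917297 ≈ -1.9702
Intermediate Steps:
d = 51 (d = 7*8 - 5 = 56 - 5 = 51)
g(S) = 2*S² (g(S) = S*(2*S) = 2*S²)
34494/R + g(d)/((-12853 + 5879) - 15175) = 34494/(-19877) + (2*51²)/((-12853 + 5879) - 15175) = 34494*(-1/19877) + (2*2601)/(-6974 - 15175) = -34494/19877 + 5202/(-22149) = -34494/19877 + 5202*(-1/22149) = -34494/19877 - 578/2461 = -96378640/48917297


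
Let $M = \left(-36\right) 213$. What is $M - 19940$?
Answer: $-27608$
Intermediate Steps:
$M = -7668$
$M - 19940 = -7668 - 19940 = -27608$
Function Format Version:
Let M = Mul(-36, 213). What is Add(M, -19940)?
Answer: -27608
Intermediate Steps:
M = -7668
Add(M, -19940) = Add(-7668, -19940) = -27608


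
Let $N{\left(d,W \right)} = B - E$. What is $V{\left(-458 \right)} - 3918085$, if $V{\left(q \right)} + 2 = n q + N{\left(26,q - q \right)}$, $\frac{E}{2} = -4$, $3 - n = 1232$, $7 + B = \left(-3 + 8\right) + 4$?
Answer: $-3355195$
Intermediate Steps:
$B = 2$ ($B = -7 + \left(\left(-3 + 8\right) + 4\right) = -7 + \left(5 + 4\right) = -7 + 9 = 2$)
$n = -1229$ ($n = 3 - 1232 = -1229$)
$E = -8$ ($E = 2 \left(-4\right) = -8$)
$N{\left(d,W \right)} = 10$ ($N{\left(d,W \right)} = 2 - -8 = 2 + 8 = 10$)
$V{\left(q \right)} = 8 - 1229 q$ ($V{\left(q \right)} = -2 - \left(-10 + 1229 q\right) = 8 - 1229 q$)
$V{\left(-458 \right)} - 3918085 = \left(8 - -562882\right) - 3918085 = \left(8 + 562882\right) - 3918085 = 562890 - 3918085 = -3355195$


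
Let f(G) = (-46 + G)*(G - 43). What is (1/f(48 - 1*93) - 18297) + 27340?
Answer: 72416345/8008 ≈ 9043.0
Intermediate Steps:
f(G) = (-46 + G)*(-43 + G)
(1/f(48 - 1*93) - 18297) + 27340 = (1/(1978 + (48 - 1*93)² - 89*(48 - 1*93)) - 18297) + 27340 = (1/(1978 + (48 - 93)² - 89*(48 - 93)) - 18297) + 27340 = (1/(1978 + (-45)² - 89*(-45)) - 18297) + 27340 = (1/(1978 + 2025 + 4005) - 18297) + 27340 = (1/8008 - 18297) + 27340 = -146522375/8008 + 27340 = 72416345/8008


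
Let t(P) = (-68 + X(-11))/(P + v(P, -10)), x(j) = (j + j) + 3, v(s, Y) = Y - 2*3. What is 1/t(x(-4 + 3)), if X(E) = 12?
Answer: 15/56 ≈ 0.26786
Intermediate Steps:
v(s, Y) = -6 + Y (v(s, Y) = Y - 6 = -6 + Y)
x(j) = 3 + 2*j (x(j) = 2*j + 3 = 3 + 2*j)
t(P) = -56/(-16 + P) (t(P) = (-68 + 12)/(P + (-6 - 10)) = -56/(P - 16) = -56/(-16 + P))
1/t(x(-4 + 3)) = 1/(-56/(-16 + (3 + 2*(-4 + 3)))) = 1/(-56/(-16 + (3 + 2*(-1)))) = 1/(-56/(-16 + (3 - 2))) = 1/(-56/(-16 + 1)) = 1/(-56/(-15)) = 1/(-56*(-1/15)) = 1/(56/15) = 15/56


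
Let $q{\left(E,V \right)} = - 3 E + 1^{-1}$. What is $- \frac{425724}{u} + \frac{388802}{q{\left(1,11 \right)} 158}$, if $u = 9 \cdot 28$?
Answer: $- \frac{9687787}{3318} \approx -2919.8$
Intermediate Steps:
$u = 252$
$q{\left(E,V \right)} = 1 - 3 E$ ($q{\left(E,V \right)} = - 3 E + 1 = 1 - 3 E$)
$- \frac{425724}{u} + \frac{388802}{q{\left(1,11 \right)} 158} = - \frac{425724}{252} + \frac{388802}{\left(1 - 3\right) 158} = \left(-425724\right) \frac{1}{252} + \frac{388802}{\left(1 - 3\right) 158} = - \frac{35477}{21} + \frac{388802}{\left(-2\right) 158} = - \frac{35477}{21} + \frac{388802}{-316} = - \frac{35477}{21} + 388802 \left(- \frac{1}{316}\right) = - \frac{35477}{21} - \frac{194401}{158} = - \frac{9687787}{3318}$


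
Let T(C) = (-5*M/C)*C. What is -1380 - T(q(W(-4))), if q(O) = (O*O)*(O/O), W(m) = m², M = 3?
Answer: -1365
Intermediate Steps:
q(O) = O² (q(O) = O²*1 = O²)
T(C) = -15 (T(C) = (-15/C)*C = -15)
-1380 - T(q(W(-4))) = -1380 - 1*(-15) = -1380 + 15 = -1365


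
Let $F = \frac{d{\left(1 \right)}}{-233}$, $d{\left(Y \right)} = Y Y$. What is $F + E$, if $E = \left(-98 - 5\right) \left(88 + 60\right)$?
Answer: $- \frac{3551853}{233} \approx -15244.0$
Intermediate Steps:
$d{\left(Y \right)} = Y^{2}$
$E = -15244$ ($E = \left(-103\right) 148 = -15244$)
$F = - \frac{1}{233}$ ($F = \frac{1^{2}}{-233} = 1 \left(- \frac{1}{233}\right) = - \frac{1}{233} \approx -0.0042918$)
$F + E = - \frac{1}{233} - 15244 = - \frac{3551853}{233}$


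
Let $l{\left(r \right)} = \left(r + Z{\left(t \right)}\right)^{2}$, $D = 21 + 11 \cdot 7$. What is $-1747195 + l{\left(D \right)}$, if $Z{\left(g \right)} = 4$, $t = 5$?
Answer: $-1736791$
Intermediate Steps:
$D = 98$ ($D = 21 + 77 = 98$)
$l{\left(r \right)} = \left(4 + r\right)^{2}$ ($l{\left(r \right)} = \left(r + 4\right)^{2} = \left(4 + r\right)^{2}$)
$-1747195 + l{\left(D \right)} = -1747195 + \left(4 + 98\right)^{2} = -1747195 + 102^{2} = -1747195 + 10404 = -1736791$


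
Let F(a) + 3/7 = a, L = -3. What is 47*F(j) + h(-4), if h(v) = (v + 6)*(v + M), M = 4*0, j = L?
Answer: -1184/7 ≈ -169.14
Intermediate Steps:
j = -3
F(a) = -3/7 + a
M = 0
h(v) = v*(6 + v) (h(v) = (v + 6)*(v + 0) = (6 + v)*v = v*(6 + v))
47*F(j) + h(-4) = 47*(-3/7 - 3) - 4*(6 - 4) = 47*(-24/7) - 4*2 = -1128/7 - 8 = -1184/7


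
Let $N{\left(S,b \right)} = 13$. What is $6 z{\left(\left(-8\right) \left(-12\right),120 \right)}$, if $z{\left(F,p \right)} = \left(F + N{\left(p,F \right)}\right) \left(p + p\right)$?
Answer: $156960$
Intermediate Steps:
$z{\left(F,p \right)} = 2 p \left(13 + F\right)$ ($z{\left(F,p \right)} = \left(F + 13\right) \left(p + p\right) = \left(13 + F\right) 2 p = 2 p \left(13 + F\right)$)
$6 z{\left(\left(-8\right) \left(-12\right),120 \right)} = 6 \cdot 2 \cdot 120 \left(13 - -96\right) = 6 \cdot 2 \cdot 120 \left(13 + 96\right) = 6 \cdot 2 \cdot 120 \cdot 109 = 6 \cdot 26160 = 156960$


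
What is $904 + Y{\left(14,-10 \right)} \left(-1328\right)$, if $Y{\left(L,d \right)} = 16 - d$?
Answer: $-33624$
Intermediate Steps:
$904 + Y{\left(14,-10 \right)} \left(-1328\right) = 904 + \left(16 - -10\right) \left(-1328\right) = 904 + \left(16 + 10\right) \left(-1328\right) = 904 + 26 \left(-1328\right) = 904 - 34528 = -33624$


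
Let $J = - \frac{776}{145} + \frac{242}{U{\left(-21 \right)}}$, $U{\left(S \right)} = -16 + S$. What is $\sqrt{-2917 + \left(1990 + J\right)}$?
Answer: $\frac{i \sqrt{27024347305}}{5365} \approx 30.641 i$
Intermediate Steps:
$J = - \frac{63802}{5365}$ ($J = - \frac{776}{145} + \frac{242}{-16 - 21} = \left(-776\right) \frac{1}{145} + \frac{242}{-37} = - \frac{776}{145} + 242 \left(- \frac{1}{37}\right) = - \frac{776}{145} - \frac{242}{37} = - \frac{63802}{5365} \approx -11.892$)
$\sqrt{-2917 + \left(1990 + J\right)} = \sqrt{-2917 + \left(1990 - \frac{63802}{5365}\right)} = \sqrt{-2917 + \frac{10612548}{5365}} = \sqrt{- \frac{5037157}{5365}} = \frac{i \sqrt{27024347305}}{5365}$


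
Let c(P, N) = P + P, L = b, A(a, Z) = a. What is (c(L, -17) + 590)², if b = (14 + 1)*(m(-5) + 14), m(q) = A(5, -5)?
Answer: 1345600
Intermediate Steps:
m(q) = 5
b = 285 (b = (14 + 1)*(5 + 14) = 15*19 = 285)
L = 285
c(P, N) = 2*P
(c(L, -17) + 590)² = (2*285 + 590)² = (570 + 590)² = 1160² = 1345600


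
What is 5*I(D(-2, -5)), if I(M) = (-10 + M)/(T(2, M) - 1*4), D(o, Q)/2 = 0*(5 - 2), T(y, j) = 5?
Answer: -50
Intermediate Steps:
D(o, Q) = 0 (D(o, Q) = 2*(0*(5 - 2)) = 2*(0*3) = 2*0 = 0)
I(M) = -10 + M (I(M) = (-10 + M)/(5 - 1*4) = (-10 + M)/(5 - 4) = (-10 + M)/1 = (-10 + M)*1 = -10 + M)
5*I(D(-2, -5)) = 5*(-10 + 0) = 5*(-10) = -50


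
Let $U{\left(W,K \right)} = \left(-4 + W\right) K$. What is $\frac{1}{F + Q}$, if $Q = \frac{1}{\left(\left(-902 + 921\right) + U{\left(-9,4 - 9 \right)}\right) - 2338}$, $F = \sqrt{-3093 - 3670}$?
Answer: $- \frac{2254}{34359529709} - \frac{5080516 i \sqrt{6763}}{34359529709} \approx -6.56 \cdot 10^{-8} - 0.01216 i$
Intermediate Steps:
$U{\left(W,K \right)} = K \left(-4 + W\right)$
$F = i \sqrt{6763}$ ($F = \sqrt{-6763} = i \sqrt{6763} \approx 82.237 i$)
$Q = - \frac{1}{2254}$ ($Q = \frac{1}{\left(\left(-902 + 921\right) + \left(4 - 9\right) \left(-4 - 9\right)\right) - 2338} = \frac{1}{\left(19 + \left(4 - 9\right) \left(-13\right)\right) - 2338} = \frac{1}{\left(19 - -65\right) - 2338} = \frac{1}{\left(19 + 65\right) - 2338} = \frac{1}{84 - 2338} = \frac{1}{-2254} = - \frac{1}{2254} \approx -0.00044366$)
$\frac{1}{F + Q} = \frac{1}{i \sqrt{6763} - \frac{1}{2254}} = \frac{1}{- \frac{1}{2254} + i \sqrt{6763}}$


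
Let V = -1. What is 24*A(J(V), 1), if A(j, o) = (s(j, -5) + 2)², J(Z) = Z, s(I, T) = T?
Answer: 216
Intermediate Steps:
A(j, o) = 9 (A(j, o) = (-5 + 2)² = (-3)² = 9)
24*A(J(V), 1) = 24*9 = 216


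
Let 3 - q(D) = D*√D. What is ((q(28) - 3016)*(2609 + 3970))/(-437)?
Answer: 861849/19 + 368424*√7/437 ≈ 47591.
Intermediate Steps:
q(D) = 3 - D^(3/2) (q(D) = 3 - D*√D = 3 - D^(3/2))
((q(28) - 3016)*(2609 + 3970))/(-437) = (((3 - 28^(3/2)) - 3016)*(2609 + 3970))/(-437) = -((3 - 56*√7) - 3016)*6579/437 = -(-3013 - 56*√7)*6579/437 = -(-19822527 - 368424*√7)/437 = 861849/19 + 368424*√7/437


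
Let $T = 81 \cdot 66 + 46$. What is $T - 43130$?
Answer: $-37738$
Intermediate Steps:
$T = 5392$ ($T = 5346 + 46 = 5392$)
$T - 43130 = 5392 - 43130 = -37738$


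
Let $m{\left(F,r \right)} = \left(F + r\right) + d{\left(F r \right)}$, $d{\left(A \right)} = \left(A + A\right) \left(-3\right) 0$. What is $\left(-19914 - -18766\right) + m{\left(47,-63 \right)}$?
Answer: $-1164$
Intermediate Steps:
$d{\left(A \right)} = 0$ ($d{\left(A \right)} = 2 A \left(-3\right) 0 = - 6 A 0 = 0$)
$m{\left(F,r \right)} = F + r$ ($m{\left(F,r \right)} = \left(F + r\right) + 0 = F + r$)
$\left(-19914 - -18766\right) + m{\left(47,-63 \right)} = \left(-19914 - -18766\right) + \left(47 - 63\right) = \left(-19914 + 18766\right) - 16 = -1148 - 16 = -1164$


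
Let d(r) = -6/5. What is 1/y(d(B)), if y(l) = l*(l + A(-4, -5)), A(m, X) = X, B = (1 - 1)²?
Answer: 25/186 ≈ 0.13441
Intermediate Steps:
B = 0 (B = 0² = 0)
d(r) = -6/5 (d(r) = -6*⅕ = -6/5)
y(l) = l*(-5 + l) (y(l) = l*(l - 5) = l*(-5 + l))
1/y(d(B)) = 1/(-6*(-5 - 6/5)/5) = 1/(-6/5*(-31/5)) = 1/(186/25) = 25/186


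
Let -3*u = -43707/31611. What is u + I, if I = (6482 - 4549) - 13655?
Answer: -370529573/31611 ≈ -11722.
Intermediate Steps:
I = -11722 (I = 1933 - 13655 = -11722)
u = 14569/31611 (u = -(-14569)/31611 = -⅓*(-14569/10537) = 14569/31611 ≈ 0.46088)
u + I = 14569/31611 - 11722 = -370529573/31611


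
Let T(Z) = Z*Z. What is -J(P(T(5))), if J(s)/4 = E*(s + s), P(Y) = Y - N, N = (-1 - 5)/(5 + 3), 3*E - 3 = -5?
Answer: 412/3 ≈ 137.33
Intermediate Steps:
E = -⅔ (E = 1 + (⅓)*(-5) = 1 - 5/3 = -⅔ ≈ -0.66667)
N = -¾ (N = -6/8 = -6*⅛ = -¾ ≈ -0.75000)
T(Z) = Z²
P(Y) = ¾ + Y (P(Y) = Y - 1*(-¾) = Y + ¾ = ¾ + Y)
J(s) = -16*s/3 (J(s) = 4*(-2*(s + s)/3) = 4*(-4*s/3) = -16*s/3)
-J(P(T(5))) = -(-16)*(¾ + 5²)/3 = -(-16)*(¾ + 25)/3 = -(-16)*103/(3*4) = -1*(-412/3) = 412/3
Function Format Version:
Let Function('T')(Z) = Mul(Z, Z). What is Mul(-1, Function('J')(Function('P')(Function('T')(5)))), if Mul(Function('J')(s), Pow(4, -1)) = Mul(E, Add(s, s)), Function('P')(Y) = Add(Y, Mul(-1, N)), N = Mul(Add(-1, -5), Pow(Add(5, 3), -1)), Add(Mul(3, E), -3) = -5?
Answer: Rational(412, 3) ≈ 137.33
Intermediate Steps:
E = Rational(-2, 3) (E = Add(1, Mul(Rational(1, 3), -5)) = Add(1, Rational(-5, 3)) = Rational(-2, 3) ≈ -0.66667)
N = Rational(-3, 4) (N = Mul(-6, Pow(8, -1)) = Mul(-6, Rational(1, 8)) = Rational(-3, 4) ≈ -0.75000)
Function('T')(Z) = Pow(Z, 2)
Function('P')(Y) = Add(Rational(3, 4), Y) (Function('P')(Y) = Add(Y, Mul(-1, Rational(-3, 4))) = Add(Y, Rational(3, 4)) = Add(Rational(3, 4), Y))
Function('J')(s) = Mul(Rational(-16, 3), s) (Function('J')(s) = Mul(4, Mul(Rational(-2, 3), Add(s, s))) = Mul(4, Mul(Rational(-2, 3), Mul(2, s))) = Mul(4, Mul(Rational(-4, 3), s)) = Mul(Rational(-16, 3), s))
Mul(-1, Function('J')(Function('P')(Function('T')(5)))) = Mul(-1, Mul(Rational(-16, 3), Add(Rational(3, 4), Pow(5, 2)))) = Mul(-1, Mul(Rational(-16, 3), Add(Rational(3, 4), 25))) = Mul(-1, Mul(Rational(-16, 3), Rational(103, 4))) = Mul(-1, Rational(-412, 3)) = Rational(412, 3)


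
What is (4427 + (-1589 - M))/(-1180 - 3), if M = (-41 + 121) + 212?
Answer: -2546/1183 ≈ -2.1522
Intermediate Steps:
M = 292 (M = 80 + 212 = 292)
(4427 + (-1589 - M))/(-1180 - 3) = (4427 + (-1589 - 1*292))/(-1180 - 3) = (4427 + (-1589 - 292))/(-1183) = (4427 - 1881)*(-1/1183) = 2546*(-1/1183) = -2546/1183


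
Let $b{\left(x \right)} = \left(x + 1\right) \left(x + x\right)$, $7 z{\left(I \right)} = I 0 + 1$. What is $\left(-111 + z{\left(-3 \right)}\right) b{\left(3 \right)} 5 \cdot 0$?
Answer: $0$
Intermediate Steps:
$z{\left(I \right)} = \frac{1}{7}$ ($z{\left(I \right)} = \frac{I 0 + 1}{7} = \frac{0 + 1}{7} = \frac{1}{7} \cdot 1 = \frac{1}{7}$)
$b{\left(x \right)} = 2 x \left(1 + x\right)$ ($b{\left(x \right)} = \left(1 + x\right) 2 x = 2 x \left(1 + x\right)$)
$\left(-111 + z{\left(-3 \right)}\right) b{\left(3 \right)} 5 \cdot 0 = \left(-111 + \frac{1}{7}\right) 2 \cdot 3 \left(1 + 3\right) 5 \cdot 0 = - \frac{776 \cdot 2 \cdot 3 \cdot 4 \cdot 5 \cdot 0}{7} = - \frac{776 \cdot 24 \cdot 5 \cdot 0}{7} = - \frac{776 \cdot 120 \cdot 0}{7} = \left(- \frac{776}{7}\right) 0 = 0$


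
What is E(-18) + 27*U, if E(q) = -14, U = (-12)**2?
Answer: 3874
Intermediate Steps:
U = 144
E(-18) + 27*U = -14 + 27*144 = -14 + 3888 = 3874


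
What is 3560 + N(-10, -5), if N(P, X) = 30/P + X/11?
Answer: 39122/11 ≈ 3556.5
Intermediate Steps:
N(P, X) = 30/P + X/11 (N(P, X) = 30/P + X*(1/11) = 30/P + X/11)
3560 + N(-10, -5) = 3560 + (30/(-10) + (1/11)*(-5)) = 3560 + (30*(-1/10) - 5/11) = 3560 + (-3 - 5/11) = 3560 - 38/11 = 39122/11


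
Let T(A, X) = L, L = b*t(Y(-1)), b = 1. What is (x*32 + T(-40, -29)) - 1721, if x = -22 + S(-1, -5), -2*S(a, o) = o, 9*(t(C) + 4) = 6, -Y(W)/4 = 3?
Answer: -7045/3 ≈ -2348.3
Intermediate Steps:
Y(W) = -12 (Y(W) = -4*3 = -12)
t(C) = -10/3 (t(C) = -4 + (⅑)*6 = -4 + ⅔ = -10/3)
S(a, o) = -o/2
x = -39/2 (x = -22 - ½*(-5) = -22 + 5/2 = -39/2 ≈ -19.500)
L = -10/3 (L = 1*(-10/3) = -10/3 ≈ -3.3333)
T(A, X) = -10/3
(x*32 + T(-40, -29)) - 1721 = (-39/2*32 - 10/3) - 1721 = (-624 - 10/3) - 1721 = -1882/3 - 1721 = -7045/3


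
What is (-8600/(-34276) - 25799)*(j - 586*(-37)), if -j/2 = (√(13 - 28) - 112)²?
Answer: 746330567856/8569 - 99039127488*I*√15/8569 ≈ 8.7097e+7 - 4.4763e+7*I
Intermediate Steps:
j = -2*(-112 + I*√15)² (j = -2*(√(13 - 28) - 112)² = -2*(√(-15) - 112)² = -2*(I*√15 - 112)² = -2*(-112 + I*√15)² ≈ -25058.0 + 1735.1*I)
(-8600/(-34276) - 25799)*(j - 586*(-37)) = (-8600/(-34276) - 25799)*((-25058 + 448*I*√15) - 586*(-37)) = (-8600*(-1/34276) - 25799)*((-25058 + 448*I*√15) + 21682) = (2150/8569 - 25799)*(-3376 + 448*I*√15) = -221069481*(-3376 + 448*I*√15)/8569 = 746330567856/8569 - 99039127488*I*√15/8569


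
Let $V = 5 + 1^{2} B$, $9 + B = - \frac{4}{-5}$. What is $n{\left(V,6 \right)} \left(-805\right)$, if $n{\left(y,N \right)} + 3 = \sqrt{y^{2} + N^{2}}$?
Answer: $-3059$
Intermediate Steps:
$B = - \frac{41}{5}$ ($B = -9 - \frac{4}{-5} = -9 - - \frac{4}{5} = -9 + \frac{4}{5} = - \frac{41}{5} \approx -8.2$)
$V = - \frac{16}{5}$ ($V = 5 + 1^{2} \left(- \frac{41}{5}\right) = 5 + 1 \left(- \frac{41}{5}\right) = 5 - \frac{41}{5} = - \frac{16}{5} \approx -3.2$)
$n{\left(y,N \right)} = -3 + \sqrt{N^{2} + y^{2}}$ ($n{\left(y,N \right)} = -3 + \sqrt{y^{2} + N^{2}} = -3 + \sqrt{N^{2} + y^{2}}$)
$n{\left(V,6 \right)} \left(-805\right) = \left(-3 + \sqrt{6^{2} + \left(- \frac{16}{5}\right)^{2}}\right) \left(-805\right) = \left(-3 + \sqrt{36 + \frac{256}{25}}\right) \left(-805\right) = \left(-3 + \sqrt{\frac{1156}{25}}\right) \left(-805\right) = \left(-3 + \frac{34}{5}\right) \left(-805\right) = \frac{19}{5} \left(-805\right) = -3059$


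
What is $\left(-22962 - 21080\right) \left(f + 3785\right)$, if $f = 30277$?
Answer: $-1500158604$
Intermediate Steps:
$\left(-22962 - 21080\right) \left(f + 3785\right) = \left(-22962 - 21080\right) \left(30277 + 3785\right) = \left(-44042\right) 34062 = -1500158604$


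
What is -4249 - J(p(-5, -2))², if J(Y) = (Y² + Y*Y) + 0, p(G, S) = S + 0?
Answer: -4313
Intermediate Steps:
p(G, S) = S
J(Y) = 2*Y² (J(Y) = (Y² + Y²) + 0 = 2*Y² + 0 = 2*Y²)
-4249 - J(p(-5, -2))² = -4249 - (2*(-2)²)² = -4249 - (2*4)² = -4249 - 1*8² = -4249 - 1*64 = -4249 - 64 = -4313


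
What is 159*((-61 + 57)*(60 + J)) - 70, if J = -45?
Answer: -9610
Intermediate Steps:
159*((-61 + 57)*(60 + J)) - 70 = 159*((-61 + 57)*(60 - 45)) - 70 = 159*(-4*15) - 70 = 159*(-60) - 70 = -9540 - 70 = -9610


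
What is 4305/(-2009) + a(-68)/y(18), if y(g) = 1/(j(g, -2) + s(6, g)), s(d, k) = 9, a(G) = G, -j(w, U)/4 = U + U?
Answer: -11915/7 ≈ -1702.1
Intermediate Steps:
j(w, U) = -8*U (j(w, U) = -4*(U + U) = -8*U)
y(g) = 1/25 (y(g) = 1/(-8*(-2) + 9) = 1/(16 + 9) = 1/25)
4305/(-2009) + a(-68)/y(18) = 4305/(-2009) - 68/1/25 = 4305*(-1/2009) - 68*25 = -15/7 - 1700 = -11915/7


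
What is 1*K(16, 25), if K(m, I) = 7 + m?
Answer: 23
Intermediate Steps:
1*K(16, 25) = 1*(7 + 16) = 1*23 = 23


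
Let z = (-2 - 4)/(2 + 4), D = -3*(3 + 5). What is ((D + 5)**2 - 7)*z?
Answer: -354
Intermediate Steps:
D = -24 (D = -3*8 = -24)
z = -1 (z = -6/6 = -6*1/6 = -1)
((D + 5)**2 - 7)*z = ((-24 + 5)**2 - 7)*(-1) = ((-19)**2 - 7)*(-1) = (361 - 7)*(-1) = 354*(-1) = -354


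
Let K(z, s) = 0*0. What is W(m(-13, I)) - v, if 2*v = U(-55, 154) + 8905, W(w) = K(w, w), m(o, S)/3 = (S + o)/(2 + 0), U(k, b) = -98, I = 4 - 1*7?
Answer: -8807/2 ≈ -4403.5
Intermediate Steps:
I = -3 (I = 4 - 7 = -3)
K(z, s) = 0
m(o, S) = 3*S/2 + 3*o/2 (m(o, S) = 3*((S + o)/(2 + 0)) = 3*((S + o)/2) = 3*((S + o)*(½)) = 3*(S/2 + o/2) = 3*S/2 + 3*o/2)
W(w) = 0
v = 8807/2 (v = (-98 + 8905)/2 = (½)*8807 = 8807/2 ≈ 4403.5)
W(m(-13, I)) - v = 0 - 1*8807/2 = 0 - 8807/2 = -8807/2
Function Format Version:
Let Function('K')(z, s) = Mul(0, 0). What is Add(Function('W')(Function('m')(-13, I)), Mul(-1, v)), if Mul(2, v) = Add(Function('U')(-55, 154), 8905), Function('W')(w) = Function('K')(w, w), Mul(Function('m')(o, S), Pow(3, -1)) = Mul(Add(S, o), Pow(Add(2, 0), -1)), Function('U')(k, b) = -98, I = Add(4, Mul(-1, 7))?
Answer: Rational(-8807, 2) ≈ -4403.5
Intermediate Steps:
I = -3 (I = Add(4, -7) = -3)
Function('K')(z, s) = 0
Function('m')(o, S) = Add(Mul(Rational(3, 2), S), Mul(Rational(3, 2), o)) (Function('m')(o, S) = Mul(3, Mul(Add(S, o), Pow(Add(2, 0), -1))) = Mul(3, Mul(Add(S, o), Pow(2, -1))) = Mul(3, Mul(Add(S, o), Rational(1, 2))) = Mul(3, Add(Mul(Rational(1, 2), S), Mul(Rational(1, 2), o))) = Add(Mul(Rational(3, 2), S), Mul(Rational(3, 2), o)))
Function('W')(w) = 0
v = Rational(8807, 2) (v = Mul(Rational(1, 2), Add(-98, 8905)) = Mul(Rational(1, 2), 8807) = Rational(8807, 2) ≈ 4403.5)
Add(Function('W')(Function('m')(-13, I)), Mul(-1, v)) = Add(0, Mul(-1, Rational(8807, 2))) = Add(0, Rational(-8807, 2)) = Rational(-8807, 2)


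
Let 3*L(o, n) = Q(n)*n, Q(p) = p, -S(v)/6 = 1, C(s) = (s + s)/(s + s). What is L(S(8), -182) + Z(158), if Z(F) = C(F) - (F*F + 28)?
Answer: -41849/3 ≈ -13950.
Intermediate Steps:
C(s) = 1 (C(s) = (2*s)/((2*s)) = (2*s)*(1/(2*s)) = 1)
S(v) = -6 (S(v) = -6*1 = -6)
Z(F) = -27 - F² (Z(F) = 1 - (F*F + 28) = 1 - (F² + 28) = 1 - (28 + F²) = 1 + (-28 - F²) = -27 - F²)
L(o, n) = n²/3 (L(o, n) = (n*n)/3 = n²/3)
L(S(8), -182) + Z(158) = (⅓)*(-182)² + (-27 - 1*158²) = (⅓)*33124 + (-27 - 1*24964) = 33124/3 + (-27 - 24964) = 33124/3 - 24991 = -41849/3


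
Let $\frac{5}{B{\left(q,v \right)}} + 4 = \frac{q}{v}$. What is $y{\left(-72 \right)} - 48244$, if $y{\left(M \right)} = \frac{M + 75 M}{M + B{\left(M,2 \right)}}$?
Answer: $- \frac{27793012}{577} \approx -48168.0$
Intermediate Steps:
$B{\left(q,v \right)} = \frac{5}{-4 + \frac{q}{v}}$
$y{\left(M \right)} = \frac{76 M}{M + \frac{10}{-8 + M}}$ ($y{\left(M \right)} = \frac{M + 75 M}{M + 5 \cdot 2 \frac{1}{M - 8}} = \frac{76 M}{M + 5 \cdot 2 \frac{1}{M - 8}} = \frac{76 M}{M + 5 \cdot 2 \frac{1}{-8 + M}} = \frac{76 M}{M + \frac{10}{-8 + M}}$)
$y{\left(-72 \right)} - 48244 = 76 \left(-72\right) \frac{1}{10 - 72 \left(-8 - 72\right)} \left(-8 - 72\right) - 48244 = 76 \left(-72\right) \frac{1}{10 - -5760} \left(-80\right) - 48244 = 76 \left(-72\right) \frac{1}{10 + 5760} \left(-80\right) - 48244 = 76 \left(-72\right) \frac{1}{5770} \left(-80\right) - 48244 = \frac{43776}{577} - 48244 = - \frac{27793012}{577}$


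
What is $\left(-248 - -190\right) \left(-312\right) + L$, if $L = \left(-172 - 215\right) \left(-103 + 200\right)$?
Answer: $-19443$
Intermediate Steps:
$L = -37539$ ($L = \left(-387\right) 97 = -37539$)
$\left(-248 - -190\right) \left(-312\right) + L = \left(-248 - -190\right) \left(-312\right) - 37539 = \left(-248 + 190\right) \left(-312\right) - 37539 = \left(-58\right) \left(-312\right) - 37539 = 18096 - 37539 = -19443$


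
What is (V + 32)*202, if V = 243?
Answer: 55550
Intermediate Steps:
(V + 32)*202 = (243 + 32)*202 = 275*202 = 55550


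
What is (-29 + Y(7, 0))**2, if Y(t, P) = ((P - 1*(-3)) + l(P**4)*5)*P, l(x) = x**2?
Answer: 841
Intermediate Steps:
Y(t, P) = P*(3 + P + 5*P**8) (Y(t, P) = ((P - 1*(-3)) + (P**4)**2*5)*P = ((P + 3) + P**8*5)*P = ((3 + P) + 5*P**8)*P = (3 + P + 5*P**8)*P = P*(3 + P + 5*P**8))
(-29 + Y(7, 0))**2 = (-29 + 0*(3 + 0 + 5*0**8))**2 = (-29 + 0*(3 + 0 + 5*0))**2 = (-29 + 0*(3 + 0 + 0))**2 = (-29 + 0*3)**2 = (-29 + 0)**2 = (-29)**2 = 841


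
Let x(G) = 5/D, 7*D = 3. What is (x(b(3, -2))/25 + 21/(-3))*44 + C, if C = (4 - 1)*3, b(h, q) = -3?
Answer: -4177/15 ≈ -278.47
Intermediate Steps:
D = 3/7 (D = (⅐)*3 = 3/7 ≈ 0.42857)
x(G) = 35/3 (x(G) = 5/(3/7) = 5*(7/3) = 35/3)
C = 9 (C = 3*3 = 9)
(x(b(3, -2))/25 + 21/(-3))*44 + C = ((35/3)/25 + 21/(-3))*44 + 9 = ((35/3)*(1/25) + 21*(-⅓))*44 + 9 = (7/15 - 7)*44 + 9 = -98/15*44 + 9 = -4312/15 + 9 = -4177/15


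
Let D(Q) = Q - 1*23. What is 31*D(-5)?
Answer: -868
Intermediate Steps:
D(Q) = -23 + Q (D(Q) = Q - 23 = -23 + Q)
31*D(-5) = 31*(-23 - 5) = 31*(-28) = -868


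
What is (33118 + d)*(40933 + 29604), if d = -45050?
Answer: -841647484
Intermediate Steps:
(33118 + d)*(40933 + 29604) = (33118 - 45050)*(40933 + 29604) = -11932*70537 = -841647484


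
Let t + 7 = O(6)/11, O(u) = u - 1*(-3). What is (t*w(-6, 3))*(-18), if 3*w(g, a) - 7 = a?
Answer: 4080/11 ≈ 370.91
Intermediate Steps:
w(g, a) = 7/3 + a/3
O(u) = 3 + u (O(u) = u + 3 = 3 + u)
t = -68/11 (t = -7 + (3 + 6)/11 = -7 + 9*(1/11) = -7 + 9/11 = -68/11 ≈ -6.1818)
(t*w(-6, 3))*(-18) = -68*(7/3 + (⅓)*3)/11*(-18) = -68*(7/3 + 1)/11*(-18) = -68/11*10/3*(-18) = -680/33*(-18) = 4080/11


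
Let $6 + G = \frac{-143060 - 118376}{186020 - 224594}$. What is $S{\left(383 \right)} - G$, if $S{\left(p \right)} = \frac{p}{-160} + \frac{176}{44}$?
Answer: $\frac{2557399}{3085920} \approx 0.82873$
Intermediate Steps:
$S{\left(p \right)} = 4 - \frac{p}{160}$ ($S{\left(p \right)} = p \left(- \frac{1}{160}\right) + 176 \cdot \frac{1}{44} = - \frac{p}{160} + 4 = 4 - \frac{p}{160}$)
$G = \frac{14996}{19287}$ ($G = -6 + \frac{-143060 - 118376}{186020 - 224594} = -6 - \frac{261436}{-38574} = -6 - - \frac{130718}{19287} = -6 + \frac{130718}{19287} = \frac{14996}{19287} \approx 0.77752$)
$S{\left(383 \right)} - G = \left(4 - \frac{383}{160}\right) - \frac{14996}{19287} = \frac{257}{160} - \frac{14996}{19287} = \frac{2557399}{3085920}$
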